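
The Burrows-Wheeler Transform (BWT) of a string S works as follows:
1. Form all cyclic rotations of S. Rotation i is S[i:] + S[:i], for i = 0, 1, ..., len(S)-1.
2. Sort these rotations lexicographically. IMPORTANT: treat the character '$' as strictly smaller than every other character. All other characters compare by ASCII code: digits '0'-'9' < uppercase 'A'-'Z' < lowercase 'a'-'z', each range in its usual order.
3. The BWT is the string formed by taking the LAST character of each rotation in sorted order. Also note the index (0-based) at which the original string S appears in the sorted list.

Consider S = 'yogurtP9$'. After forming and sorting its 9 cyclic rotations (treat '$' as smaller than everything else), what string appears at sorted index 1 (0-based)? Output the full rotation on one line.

Answer: 9$yogurtP

Derivation:
All 9 rotations (rotation i = S[i:]+S[:i]):
  rot[0] = yogurtP9$
  rot[1] = ogurtP9$y
  rot[2] = gurtP9$yo
  rot[3] = urtP9$yog
  rot[4] = rtP9$yogu
  rot[5] = tP9$yogur
  rot[6] = P9$yogurt
  rot[7] = 9$yogurtP
  rot[8] = $yogurtP9
Sorted (with $ < everything):
  sorted[0] = $yogurtP9
  sorted[1] = 9$yogurtP
  sorted[2] = P9$yogurt
  sorted[3] = gurtP9$yo
  sorted[4] = ogurtP9$y
  sorted[5] = rtP9$yogu
  sorted[6] = tP9$yogur
  sorted[7] = urtP9$yog
  sorted[8] = yogurtP9$
sorted[1] = 9$yogurtP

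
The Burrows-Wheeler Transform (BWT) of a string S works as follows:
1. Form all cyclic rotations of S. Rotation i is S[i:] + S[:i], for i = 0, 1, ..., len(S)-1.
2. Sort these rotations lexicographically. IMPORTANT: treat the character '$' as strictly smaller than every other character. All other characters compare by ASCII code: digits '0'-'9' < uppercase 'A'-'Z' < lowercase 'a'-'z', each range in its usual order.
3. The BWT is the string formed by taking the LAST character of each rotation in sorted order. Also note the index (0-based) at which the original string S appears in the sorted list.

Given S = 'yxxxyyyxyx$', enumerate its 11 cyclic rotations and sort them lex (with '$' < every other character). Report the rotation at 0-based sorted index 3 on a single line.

All 11 rotations (rotation i = S[i:]+S[:i]):
  rot[0] = yxxxyyyxyx$
  rot[1] = xxxyyyxyx$y
  rot[2] = xxyyyxyx$yx
  rot[3] = xyyyxyx$yxx
  rot[4] = yyyxyx$yxxx
  rot[5] = yyxyx$yxxxy
  rot[6] = yxyx$yxxxyy
  rot[7] = xyx$yxxxyyy
  rot[8] = yx$yxxxyyyx
  rot[9] = x$yxxxyyyxy
  rot[10] = $yxxxyyyxyx
Sorted (with $ < everything):
  sorted[0] = $yxxxyyyxyx
  sorted[1] = x$yxxxyyyxy
  sorted[2] = xxxyyyxyx$y
  sorted[3] = xxyyyxyx$yx
  sorted[4] = xyx$yxxxyyy
  sorted[5] = xyyyxyx$yxx
  sorted[6] = yx$yxxxyyyx
  sorted[7] = yxxxyyyxyx$
  sorted[8] = yxyx$yxxxyy
  sorted[9] = yyxyx$yxxxy
  sorted[10] = yyyxyx$yxxx
sorted[3] = xxyyyxyx$yx

Answer: xxyyyxyx$yx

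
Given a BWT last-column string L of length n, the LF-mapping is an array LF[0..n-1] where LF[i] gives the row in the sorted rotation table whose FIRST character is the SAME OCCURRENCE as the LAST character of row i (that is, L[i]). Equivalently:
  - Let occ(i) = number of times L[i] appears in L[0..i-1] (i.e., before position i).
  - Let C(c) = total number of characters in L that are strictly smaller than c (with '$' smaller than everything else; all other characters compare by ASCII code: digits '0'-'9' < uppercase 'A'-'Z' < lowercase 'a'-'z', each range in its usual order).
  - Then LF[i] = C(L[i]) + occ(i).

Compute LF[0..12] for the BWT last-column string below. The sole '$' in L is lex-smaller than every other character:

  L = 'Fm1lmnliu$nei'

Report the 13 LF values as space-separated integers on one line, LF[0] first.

Char counts: '$':1, '1':1, 'F':1, 'e':1, 'i':2, 'l':2, 'm':2, 'n':2, 'u':1
C (first-col start): C('$')=0, C('1')=1, C('F')=2, C('e')=3, C('i')=4, C('l')=6, C('m')=8, C('n')=10, C('u')=12
L[0]='F': occ=0, LF[0]=C('F')+0=2+0=2
L[1]='m': occ=0, LF[1]=C('m')+0=8+0=8
L[2]='1': occ=0, LF[2]=C('1')+0=1+0=1
L[3]='l': occ=0, LF[3]=C('l')+0=6+0=6
L[4]='m': occ=1, LF[4]=C('m')+1=8+1=9
L[5]='n': occ=0, LF[5]=C('n')+0=10+0=10
L[6]='l': occ=1, LF[6]=C('l')+1=6+1=7
L[7]='i': occ=0, LF[7]=C('i')+0=4+0=4
L[8]='u': occ=0, LF[8]=C('u')+0=12+0=12
L[9]='$': occ=0, LF[9]=C('$')+0=0+0=0
L[10]='n': occ=1, LF[10]=C('n')+1=10+1=11
L[11]='e': occ=0, LF[11]=C('e')+0=3+0=3
L[12]='i': occ=1, LF[12]=C('i')+1=4+1=5

Answer: 2 8 1 6 9 10 7 4 12 0 11 3 5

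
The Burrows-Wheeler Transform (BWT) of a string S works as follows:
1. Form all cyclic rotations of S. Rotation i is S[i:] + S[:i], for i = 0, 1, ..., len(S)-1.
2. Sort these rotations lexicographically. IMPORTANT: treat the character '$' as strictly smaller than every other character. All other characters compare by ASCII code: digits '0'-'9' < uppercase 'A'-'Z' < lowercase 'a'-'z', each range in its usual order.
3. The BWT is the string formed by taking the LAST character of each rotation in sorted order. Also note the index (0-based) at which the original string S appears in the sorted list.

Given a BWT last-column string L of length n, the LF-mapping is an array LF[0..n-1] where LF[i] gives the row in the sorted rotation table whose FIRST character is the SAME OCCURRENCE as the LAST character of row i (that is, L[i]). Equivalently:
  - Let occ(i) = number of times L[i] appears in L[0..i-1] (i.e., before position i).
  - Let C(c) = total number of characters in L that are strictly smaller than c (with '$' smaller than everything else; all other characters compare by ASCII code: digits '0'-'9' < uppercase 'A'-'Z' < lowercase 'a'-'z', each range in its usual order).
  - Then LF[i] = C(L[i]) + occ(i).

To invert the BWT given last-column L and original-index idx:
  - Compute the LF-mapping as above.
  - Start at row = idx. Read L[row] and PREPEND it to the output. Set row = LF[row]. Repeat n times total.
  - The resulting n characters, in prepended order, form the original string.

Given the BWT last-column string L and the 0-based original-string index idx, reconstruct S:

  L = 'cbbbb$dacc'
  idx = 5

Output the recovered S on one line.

LF mapping: 6 2 3 4 5 0 9 1 7 8
Walk LF starting at row 5, prepending L[row]:
  step 1: row=5, L[5]='$', prepend. Next row=LF[5]=0
  step 2: row=0, L[0]='c', prepend. Next row=LF[0]=6
  step 3: row=6, L[6]='d', prepend. Next row=LF[6]=9
  step 4: row=9, L[9]='c', prepend. Next row=LF[9]=8
  step 5: row=8, L[8]='c', prepend. Next row=LF[8]=7
  step 6: row=7, L[7]='a', prepend. Next row=LF[7]=1
  step 7: row=1, L[1]='b', prepend. Next row=LF[1]=2
  step 8: row=2, L[2]='b', prepend. Next row=LF[2]=3
  step 9: row=3, L[3]='b', prepend. Next row=LF[3]=4
  step 10: row=4, L[4]='b', prepend. Next row=LF[4]=5
Reversed output: bbbbaccdc$

Answer: bbbbaccdc$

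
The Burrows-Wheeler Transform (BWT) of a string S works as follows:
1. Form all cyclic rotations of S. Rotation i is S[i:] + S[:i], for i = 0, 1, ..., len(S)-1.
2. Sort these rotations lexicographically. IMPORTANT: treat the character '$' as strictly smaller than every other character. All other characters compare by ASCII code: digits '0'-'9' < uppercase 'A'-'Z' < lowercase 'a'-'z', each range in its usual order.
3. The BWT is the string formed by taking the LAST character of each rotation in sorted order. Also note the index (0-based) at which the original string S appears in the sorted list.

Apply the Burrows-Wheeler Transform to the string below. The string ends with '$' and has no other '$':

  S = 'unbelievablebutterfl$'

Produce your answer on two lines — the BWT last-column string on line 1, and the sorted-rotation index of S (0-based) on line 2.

Answer: lvnaelbtirlfbeuetu$be
18

Derivation:
All 21 rotations (rotation i = S[i:]+S[:i]):
  rot[0] = unbelievablebutterfl$
  rot[1] = nbelievablebutterfl$u
  rot[2] = believablebutterfl$un
  rot[3] = elievablebutterfl$unb
  rot[4] = lievablebutterfl$unbe
  rot[5] = ievablebutterfl$unbel
  rot[6] = evablebutterfl$unbeli
  rot[7] = vablebutterfl$unbelie
  rot[8] = ablebutterfl$unbeliev
  rot[9] = blebutterfl$unbelieva
  rot[10] = lebutterfl$unbelievab
  rot[11] = ebutterfl$unbelievabl
  rot[12] = butterfl$unbelievable
  rot[13] = utterfl$unbelievableb
  rot[14] = tterfl$unbelievablebu
  rot[15] = terfl$unbelievablebut
  rot[16] = erfl$unbelievablebutt
  rot[17] = rfl$unbelievablebutte
  rot[18] = fl$unbelievablebutter
  rot[19] = l$unbelievablebutterf
  rot[20] = $unbelievablebutterfl
Sorted (with $ < everything):
  sorted[0] = $unbelievablebutterfl  (last char: 'l')
  sorted[1] = ablebutterfl$unbeliev  (last char: 'v')
  sorted[2] = believablebutterfl$un  (last char: 'n')
  sorted[3] = blebutterfl$unbelieva  (last char: 'a')
  sorted[4] = butterfl$unbelievable  (last char: 'e')
  sorted[5] = ebutterfl$unbelievabl  (last char: 'l')
  sorted[6] = elievablebutterfl$unb  (last char: 'b')
  sorted[7] = erfl$unbelievablebutt  (last char: 't')
  sorted[8] = evablebutterfl$unbeli  (last char: 'i')
  sorted[9] = fl$unbelievablebutter  (last char: 'r')
  sorted[10] = ievablebutterfl$unbel  (last char: 'l')
  sorted[11] = l$unbelievablebutterf  (last char: 'f')
  sorted[12] = lebutterfl$unbelievab  (last char: 'b')
  sorted[13] = lievablebutterfl$unbe  (last char: 'e')
  sorted[14] = nbelievablebutterfl$u  (last char: 'u')
  sorted[15] = rfl$unbelievablebutte  (last char: 'e')
  sorted[16] = terfl$unbelievablebut  (last char: 't')
  sorted[17] = tterfl$unbelievablebu  (last char: 'u')
  sorted[18] = unbelievablebutterfl$  (last char: '$')
  sorted[19] = utterfl$unbelievableb  (last char: 'b')
  sorted[20] = vablebutterfl$unbelie  (last char: 'e')
Last column: lvnaelbtirlfbeuetu$be
Original string S is at sorted index 18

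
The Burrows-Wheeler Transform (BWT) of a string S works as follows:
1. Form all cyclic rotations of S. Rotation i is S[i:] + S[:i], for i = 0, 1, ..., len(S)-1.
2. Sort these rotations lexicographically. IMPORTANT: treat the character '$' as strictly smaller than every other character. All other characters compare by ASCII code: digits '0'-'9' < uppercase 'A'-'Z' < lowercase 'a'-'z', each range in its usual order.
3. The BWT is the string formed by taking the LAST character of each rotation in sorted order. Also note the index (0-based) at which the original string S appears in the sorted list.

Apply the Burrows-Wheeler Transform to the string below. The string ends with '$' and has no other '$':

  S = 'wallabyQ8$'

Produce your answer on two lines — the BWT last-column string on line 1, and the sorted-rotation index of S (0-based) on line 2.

All 10 rotations (rotation i = S[i:]+S[:i]):
  rot[0] = wallabyQ8$
  rot[1] = allabyQ8$w
  rot[2] = llabyQ8$wa
  rot[3] = labyQ8$wal
  rot[4] = abyQ8$wall
  rot[5] = byQ8$walla
  rot[6] = yQ8$wallab
  rot[7] = Q8$wallaby
  rot[8] = 8$wallabyQ
  rot[9] = $wallabyQ8
Sorted (with $ < everything):
  sorted[0] = $wallabyQ8  (last char: '8')
  sorted[1] = 8$wallabyQ  (last char: 'Q')
  sorted[2] = Q8$wallaby  (last char: 'y')
  sorted[3] = abyQ8$wall  (last char: 'l')
  sorted[4] = allabyQ8$w  (last char: 'w')
  sorted[5] = byQ8$walla  (last char: 'a')
  sorted[6] = labyQ8$wal  (last char: 'l')
  sorted[7] = llabyQ8$wa  (last char: 'a')
  sorted[8] = wallabyQ8$  (last char: '$')
  sorted[9] = yQ8$wallab  (last char: 'b')
Last column: 8Qylwala$b
Original string S is at sorted index 8

Answer: 8Qylwala$b
8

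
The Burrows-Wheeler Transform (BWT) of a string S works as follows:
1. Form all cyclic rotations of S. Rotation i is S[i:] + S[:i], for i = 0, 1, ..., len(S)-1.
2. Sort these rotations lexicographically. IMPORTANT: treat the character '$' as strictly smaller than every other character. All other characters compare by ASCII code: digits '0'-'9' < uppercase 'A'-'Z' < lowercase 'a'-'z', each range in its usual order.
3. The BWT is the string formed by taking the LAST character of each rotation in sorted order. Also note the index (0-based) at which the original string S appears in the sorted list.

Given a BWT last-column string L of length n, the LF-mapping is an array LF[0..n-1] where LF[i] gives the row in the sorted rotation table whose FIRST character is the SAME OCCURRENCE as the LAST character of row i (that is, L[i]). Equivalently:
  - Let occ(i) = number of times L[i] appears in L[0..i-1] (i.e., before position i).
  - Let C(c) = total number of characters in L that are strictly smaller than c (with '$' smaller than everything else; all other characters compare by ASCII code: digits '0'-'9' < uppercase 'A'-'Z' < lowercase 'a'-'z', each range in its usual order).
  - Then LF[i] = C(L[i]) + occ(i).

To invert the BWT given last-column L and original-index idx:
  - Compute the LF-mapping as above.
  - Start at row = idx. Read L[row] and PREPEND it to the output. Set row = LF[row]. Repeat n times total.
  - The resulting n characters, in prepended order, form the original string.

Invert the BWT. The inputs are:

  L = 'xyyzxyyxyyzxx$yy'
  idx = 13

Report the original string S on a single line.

LF mapping: 1 6 7 14 2 8 9 3 10 11 15 4 5 0 12 13
Walk LF starting at row 13, prepending L[row]:
  step 1: row=13, L[13]='$', prepend. Next row=LF[13]=0
  step 2: row=0, L[0]='x', prepend. Next row=LF[0]=1
  step 3: row=1, L[1]='y', prepend. Next row=LF[1]=6
  step 4: row=6, L[6]='y', prepend. Next row=LF[6]=9
  step 5: row=9, L[9]='y', prepend. Next row=LF[9]=11
  step 6: row=11, L[11]='x', prepend. Next row=LF[11]=4
  step 7: row=4, L[4]='x', prepend. Next row=LF[4]=2
  step 8: row=2, L[2]='y', prepend. Next row=LF[2]=7
  step 9: row=7, L[7]='x', prepend. Next row=LF[7]=3
  step 10: row=3, L[3]='z', prepend. Next row=LF[3]=14
  step 11: row=14, L[14]='y', prepend. Next row=LF[14]=12
  step 12: row=12, L[12]='x', prepend. Next row=LF[12]=5
  step 13: row=5, L[5]='y', prepend. Next row=LF[5]=8
  step 14: row=8, L[8]='y', prepend. Next row=LF[8]=10
  step 15: row=10, L[10]='z', prepend. Next row=LF[10]=15
  step 16: row=15, L[15]='y', prepend. Next row=LF[15]=13
Reversed output: yzyyxyzxyxxyyyx$

Answer: yzyyxyzxyxxyyyx$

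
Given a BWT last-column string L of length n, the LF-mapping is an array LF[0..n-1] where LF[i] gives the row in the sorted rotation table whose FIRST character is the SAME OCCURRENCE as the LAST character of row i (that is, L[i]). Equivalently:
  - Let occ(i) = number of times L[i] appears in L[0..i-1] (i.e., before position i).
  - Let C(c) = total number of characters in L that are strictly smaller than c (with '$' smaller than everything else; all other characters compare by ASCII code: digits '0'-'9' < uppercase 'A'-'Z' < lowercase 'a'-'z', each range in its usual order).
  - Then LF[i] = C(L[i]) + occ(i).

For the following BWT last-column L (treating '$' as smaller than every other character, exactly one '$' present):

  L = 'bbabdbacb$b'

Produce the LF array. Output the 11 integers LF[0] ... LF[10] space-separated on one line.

Answer: 3 4 1 5 10 6 2 9 7 0 8

Derivation:
Char counts: '$':1, 'a':2, 'b':6, 'c':1, 'd':1
C (first-col start): C('$')=0, C('a')=1, C('b')=3, C('c')=9, C('d')=10
L[0]='b': occ=0, LF[0]=C('b')+0=3+0=3
L[1]='b': occ=1, LF[1]=C('b')+1=3+1=4
L[2]='a': occ=0, LF[2]=C('a')+0=1+0=1
L[3]='b': occ=2, LF[3]=C('b')+2=3+2=5
L[4]='d': occ=0, LF[4]=C('d')+0=10+0=10
L[5]='b': occ=3, LF[5]=C('b')+3=3+3=6
L[6]='a': occ=1, LF[6]=C('a')+1=1+1=2
L[7]='c': occ=0, LF[7]=C('c')+0=9+0=9
L[8]='b': occ=4, LF[8]=C('b')+4=3+4=7
L[9]='$': occ=0, LF[9]=C('$')+0=0+0=0
L[10]='b': occ=5, LF[10]=C('b')+5=3+5=8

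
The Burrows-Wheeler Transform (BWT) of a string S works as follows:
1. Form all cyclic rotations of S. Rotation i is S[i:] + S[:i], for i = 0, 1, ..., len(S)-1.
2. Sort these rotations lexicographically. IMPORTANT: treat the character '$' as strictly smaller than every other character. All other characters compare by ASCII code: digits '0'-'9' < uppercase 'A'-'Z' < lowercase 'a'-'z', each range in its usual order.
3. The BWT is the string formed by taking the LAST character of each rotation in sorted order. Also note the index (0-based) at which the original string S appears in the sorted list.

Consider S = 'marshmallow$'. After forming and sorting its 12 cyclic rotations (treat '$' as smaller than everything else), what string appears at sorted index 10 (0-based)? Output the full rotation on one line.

Answer: shmallow$mar

Derivation:
All 12 rotations (rotation i = S[i:]+S[:i]):
  rot[0] = marshmallow$
  rot[1] = arshmallow$m
  rot[2] = rshmallow$ma
  rot[3] = shmallow$mar
  rot[4] = hmallow$mars
  rot[5] = mallow$marsh
  rot[6] = allow$marshm
  rot[7] = llow$marshma
  rot[8] = low$marshmal
  rot[9] = ow$marshmall
  rot[10] = w$marshmallo
  rot[11] = $marshmallow
Sorted (with $ < everything):
  sorted[0] = $marshmallow
  sorted[1] = allow$marshm
  sorted[2] = arshmallow$m
  sorted[3] = hmallow$mars
  sorted[4] = llow$marshma
  sorted[5] = low$marshmal
  sorted[6] = mallow$marsh
  sorted[7] = marshmallow$
  sorted[8] = ow$marshmall
  sorted[9] = rshmallow$ma
  sorted[10] = shmallow$mar
  sorted[11] = w$marshmallo
sorted[10] = shmallow$mar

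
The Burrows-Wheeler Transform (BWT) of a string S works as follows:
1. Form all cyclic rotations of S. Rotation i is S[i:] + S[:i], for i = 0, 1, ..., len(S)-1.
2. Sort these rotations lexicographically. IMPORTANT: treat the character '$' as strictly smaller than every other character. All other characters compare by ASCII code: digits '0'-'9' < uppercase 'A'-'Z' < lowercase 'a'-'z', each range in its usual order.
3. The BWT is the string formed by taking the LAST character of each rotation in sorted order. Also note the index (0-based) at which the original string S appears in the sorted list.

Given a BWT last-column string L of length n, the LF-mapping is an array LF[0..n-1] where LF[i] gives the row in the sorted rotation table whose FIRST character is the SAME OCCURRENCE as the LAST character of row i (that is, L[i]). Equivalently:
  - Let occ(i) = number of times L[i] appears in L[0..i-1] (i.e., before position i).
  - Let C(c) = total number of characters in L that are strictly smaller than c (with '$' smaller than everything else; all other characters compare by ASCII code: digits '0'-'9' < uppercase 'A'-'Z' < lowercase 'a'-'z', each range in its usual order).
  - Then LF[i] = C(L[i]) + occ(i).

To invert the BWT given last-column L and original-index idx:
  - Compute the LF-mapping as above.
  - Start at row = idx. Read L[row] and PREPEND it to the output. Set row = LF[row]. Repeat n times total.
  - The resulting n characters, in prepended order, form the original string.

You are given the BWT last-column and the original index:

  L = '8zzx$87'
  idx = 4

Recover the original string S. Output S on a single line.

LF mapping: 2 5 6 4 0 3 1
Walk LF starting at row 4, prepending L[row]:
  step 1: row=4, L[4]='$', prepend. Next row=LF[4]=0
  step 2: row=0, L[0]='8', prepend. Next row=LF[0]=2
  step 3: row=2, L[2]='z', prepend. Next row=LF[2]=6
  step 4: row=6, L[6]='7', prepend. Next row=LF[6]=1
  step 5: row=1, L[1]='z', prepend. Next row=LF[1]=5
  step 6: row=5, L[5]='8', prepend. Next row=LF[5]=3
  step 7: row=3, L[3]='x', prepend. Next row=LF[3]=4
Reversed output: x8z7z8$

Answer: x8z7z8$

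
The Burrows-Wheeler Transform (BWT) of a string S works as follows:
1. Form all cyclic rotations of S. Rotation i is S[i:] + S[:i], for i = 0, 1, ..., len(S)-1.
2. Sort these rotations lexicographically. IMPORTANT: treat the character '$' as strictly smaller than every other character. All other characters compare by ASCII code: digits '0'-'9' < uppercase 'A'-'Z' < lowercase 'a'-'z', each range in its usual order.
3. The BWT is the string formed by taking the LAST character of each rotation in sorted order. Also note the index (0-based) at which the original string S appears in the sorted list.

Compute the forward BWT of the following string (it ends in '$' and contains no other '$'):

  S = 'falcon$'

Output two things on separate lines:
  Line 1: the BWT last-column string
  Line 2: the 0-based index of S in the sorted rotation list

All 7 rotations (rotation i = S[i:]+S[:i]):
  rot[0] = falcon$
  rot[1] = alcon$f
  rot[2] = lcon$fa
  rot[3] = con$fal
  rot[4] = on$falc
  rot[5] = n$falco
  rot[6] = $falcon
Sorted (with $ < everything):
  sorted[0] = $falcon  (last char: 'n')
  sorted[1] = alcon$f  (last char: 'f')
  sorted[2] = con$fal  (last char: 'l')
  sorted[3] = falcon$  (last char: '$')
  sorted[4] = lcon$fa  (last char: 'a')
  sorted[5] = n$falco  (last char: 'o')
  sorted[6] = on$falc  (last char: 'c')
Last column: nfl$aoc
Original string S is at sorted index 3

Answer: nfl$aoc
3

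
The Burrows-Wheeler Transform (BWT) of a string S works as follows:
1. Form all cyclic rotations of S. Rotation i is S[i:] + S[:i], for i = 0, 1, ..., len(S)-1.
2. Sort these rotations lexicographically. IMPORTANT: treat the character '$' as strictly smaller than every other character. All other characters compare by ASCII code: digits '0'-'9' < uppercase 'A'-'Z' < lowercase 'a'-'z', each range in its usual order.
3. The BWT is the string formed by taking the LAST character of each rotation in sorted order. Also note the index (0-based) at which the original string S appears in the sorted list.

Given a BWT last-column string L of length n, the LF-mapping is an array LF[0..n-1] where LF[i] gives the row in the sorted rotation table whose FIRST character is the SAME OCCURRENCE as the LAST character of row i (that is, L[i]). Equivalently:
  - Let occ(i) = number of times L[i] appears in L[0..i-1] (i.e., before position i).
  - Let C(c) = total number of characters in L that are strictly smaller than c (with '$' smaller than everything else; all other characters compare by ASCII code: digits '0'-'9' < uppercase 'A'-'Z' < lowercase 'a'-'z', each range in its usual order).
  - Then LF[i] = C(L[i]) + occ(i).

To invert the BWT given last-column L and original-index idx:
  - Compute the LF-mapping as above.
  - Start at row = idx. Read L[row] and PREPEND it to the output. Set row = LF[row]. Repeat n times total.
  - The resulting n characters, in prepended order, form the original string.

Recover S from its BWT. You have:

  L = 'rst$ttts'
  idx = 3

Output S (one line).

Answer: sttttsr$

Derivation:
LF mapping: 1 2 4 0 5 6 7 3
Walk LF starting at row 3, prepending L[row]:
  step 1: row=3, L[3]='$', prepend. Next row=LF[3]=0
  step 2: row=0, L[0]='r', prepend. Next row=LF[0]=1
  step 3: row=1, L[1]='s', prepend. Next row=LF[1]=2
  step 4: row=2, L[2]='t', prepend. Next row=LF[2]=4
  step 5: row=4, L[4]='t', prepend. Next row=LF[4]=5
  step 6: row=5, L[5]='t', prepend. Next row=LF[5]=6
  step 7: row=6, L[6]='t', prepend. Next row=LF[6]=7
  step 8: row=7, L[7]='s', prepend. Next row=LF[7]=3
Reversed output: sttttsr$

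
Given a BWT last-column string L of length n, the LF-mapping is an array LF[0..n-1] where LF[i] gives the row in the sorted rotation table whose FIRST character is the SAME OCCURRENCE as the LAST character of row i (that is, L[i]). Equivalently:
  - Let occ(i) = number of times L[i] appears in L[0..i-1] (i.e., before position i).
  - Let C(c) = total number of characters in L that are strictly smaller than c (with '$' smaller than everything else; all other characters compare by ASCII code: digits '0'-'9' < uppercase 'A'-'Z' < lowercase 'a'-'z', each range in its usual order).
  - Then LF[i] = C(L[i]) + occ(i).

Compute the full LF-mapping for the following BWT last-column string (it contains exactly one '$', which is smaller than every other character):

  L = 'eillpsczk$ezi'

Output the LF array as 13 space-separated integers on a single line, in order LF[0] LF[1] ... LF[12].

Char counts: '$':1, 'c':1, 'e':2, 'i':2, 'k':1, 'l':2, 'p':1, 's':1, 'z':2
C (first-col start): C('$')=0, C('c')=1, C('e')=2, C('i')=4, C('k')=6, C('l')=7, C('p')=9, C('s')=10, C('z')=11
L[0]='e': occ=0, LF[0]=C('e')+0=2+0=2
L[1]='i': occ=0, LF[1]=C('i')+0=4+0=4
L[2]='l': occ=0, LF[2]=C('l')+0=7+0=7
L[3]='l': occ=1, LF[3]=C('l')+1=7+1=8
L[4]='p': occ=0, LF[4]=C('p')+0=9+0=9
L[5]='s': occ=0, LF[5]=C('s')+0=10+0=10
L[6]='c': occ=0, LF[6]=C('c')+0=1+0=1
L[7]='z': occ=0, LF[7]=C('z')+0=11+0=11
L[8]='k': occ=0, LF[8]=C('k')+0=6+0=6
L[9]='$': occ=0, LF[9]=C('$')+0=0+0=0
L[10]='e': occ=1, LF[10]=C('e')+1=2+1=3
L[11]='z': occ=1, LF[11]=C('z')+1=11+1=12
L[12]='i': occ=1, LF[12]=C('i')+1=4+1=5

Answer: 2 4 7 8 9 10 1 11 6 0 3 12 5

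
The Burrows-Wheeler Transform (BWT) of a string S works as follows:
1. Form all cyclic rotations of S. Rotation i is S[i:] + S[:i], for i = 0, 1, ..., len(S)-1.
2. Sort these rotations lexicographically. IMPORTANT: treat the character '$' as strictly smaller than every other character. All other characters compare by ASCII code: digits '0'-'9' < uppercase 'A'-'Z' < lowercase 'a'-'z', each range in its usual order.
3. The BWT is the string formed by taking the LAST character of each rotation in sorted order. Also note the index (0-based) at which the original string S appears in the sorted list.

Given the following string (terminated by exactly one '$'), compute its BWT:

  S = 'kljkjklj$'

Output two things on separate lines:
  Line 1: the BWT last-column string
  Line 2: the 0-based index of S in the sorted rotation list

All 9 rotations (rotation i = S[i:]+S[:i]):
  rot[0] = kljkjklj$
  rot[1] = ljkjklj$k
  rot[2] = jkjklj$kl
  rot[3] = kjklj$klj
  rot[4] = jklj$kljk
  rot[5] = klj$kljkj
  rot[6] = lj$kljkjk
  rot[7] = j$kljkjkl
  rot[8] = $kljkjklj
Sorted (with $ < everything):
  sorted[0] = $kljkjklj  (last char: 'j')
  sorted[1] = j$kljkjkl  (last char: 'l')
  sorted[2] = jkjklj$kl  (last char: 'l')
  sorted[3] = jklj$kljk  (last char: 'k')
  sorted[4] = kjklj$klj  (last char: 'j')
  sorted[5] = klj$kljkj  (last char: 'j')
  sorted[6] = kljkjklj$  (last char: '$')
  sorted[7] = lj$kljkjk  (last char: 'k')
  sorted[8] = ljkjklj$k  (last char: 'k')
Last column: jllkjj$kk
Original string S is at sorted index 6

Answer: jllkjj$kk
6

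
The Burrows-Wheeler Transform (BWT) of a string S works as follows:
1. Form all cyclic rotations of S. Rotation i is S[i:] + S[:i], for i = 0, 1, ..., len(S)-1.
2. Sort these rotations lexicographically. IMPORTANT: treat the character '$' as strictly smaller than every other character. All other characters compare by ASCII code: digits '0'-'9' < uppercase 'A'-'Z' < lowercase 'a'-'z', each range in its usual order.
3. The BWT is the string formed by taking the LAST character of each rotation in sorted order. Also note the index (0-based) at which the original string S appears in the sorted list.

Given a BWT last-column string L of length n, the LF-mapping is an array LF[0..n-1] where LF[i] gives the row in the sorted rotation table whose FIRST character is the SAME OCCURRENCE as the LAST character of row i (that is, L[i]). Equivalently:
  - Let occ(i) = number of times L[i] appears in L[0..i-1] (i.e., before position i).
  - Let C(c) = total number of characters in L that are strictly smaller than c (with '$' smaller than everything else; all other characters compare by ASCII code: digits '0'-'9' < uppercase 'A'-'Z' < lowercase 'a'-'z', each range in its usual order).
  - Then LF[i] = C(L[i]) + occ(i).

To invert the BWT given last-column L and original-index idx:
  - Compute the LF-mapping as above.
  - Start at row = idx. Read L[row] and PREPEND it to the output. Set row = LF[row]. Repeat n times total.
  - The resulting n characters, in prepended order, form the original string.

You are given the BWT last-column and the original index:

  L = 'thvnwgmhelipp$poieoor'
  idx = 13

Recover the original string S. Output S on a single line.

LF mapping: 18 4 19 10 20 3 9 5 1 8 6 14 15 0 16 11 7 2 12 13 17
Walk LF starting at row 13, prepending L[row]:
  step 1: row=13, L[13]='$', prepend. Next row=LF[13]=0
  step 2: row=0, L[0]='t', prepend. Next row=LF[0]=18
  step 3: row=18, L[18]='o', prepend. Next row=LF[18]=12
  step 4: row=12, L[12]='p', prepend. Next row=LF[12]=15
  step 5: row=15, L[15]='o', prepend. Next row=LF[15]=11
  step 6: row=11, L[11]='p', prepend. Next row=LF[11]=14
  step 7: row=14, L[14]='p', prepend. Next row=LF[14]=16
  step 8: row=16, L[16]='i', prepend. Next row=LF[16]=7
  step 9: row=7, L[7]='h', prepend. Next row=LF[7]=5
  step 10: row=5, L[5]='g', prepend. Next row=LF[5]=3
  step 11: row=3, L[3]='n', prepend. Next row=LF[3]=10
  step 12: row=10, L[10]='i', prepend. Next row=LF[10]=6
  step 13: row=6, L[6]='m', prepend. Next row=LF[6]=9
  step 14: row=9, L[9]='l', prepend. Next row=LF[9]=8
  step 15: row=8, L[8]='e', prepend. Next row=LF[8]=1
  step 16: row=1, L[1]='h', prepend. Next row=LF[1]=4
  step 17: row=4, L[4]='w', prepend. Next row=LF[4]=20
  step 18: row=20, L[20]='r', prepend. Next row=LF[20]=17
  step 19: row=17, L[17]='e', prepend. Next row=LF[17]=2
  step 20: row=2, L[2]='v', prepend. Next row=LF[2]=19
  step 21: row=19, L[19]='o', prepend. Next row=LF[19]=13
Reversed output: overwhelminghippopot$

Answer: overwhelminghippopot$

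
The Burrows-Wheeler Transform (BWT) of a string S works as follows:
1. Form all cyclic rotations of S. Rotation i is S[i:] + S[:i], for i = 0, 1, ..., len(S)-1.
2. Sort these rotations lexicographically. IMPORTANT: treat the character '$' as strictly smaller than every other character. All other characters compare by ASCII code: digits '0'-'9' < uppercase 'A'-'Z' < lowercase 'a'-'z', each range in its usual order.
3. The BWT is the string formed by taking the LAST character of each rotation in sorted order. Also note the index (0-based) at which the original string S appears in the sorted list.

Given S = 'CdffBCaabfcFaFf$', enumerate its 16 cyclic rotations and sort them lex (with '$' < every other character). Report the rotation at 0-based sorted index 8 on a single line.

Answer: abfcFaFf$CdffBCa

Derivation:
All 16 rotations (rotation i = S[i:]+S[:i]):
  rot[0] = CdffBCaabfcFaFf$
  rot[1] = dffBCaabfcFaFf$C
  rot[2] = ffBCaabfcFaFf$Cd
  rot[3] = fBCaabfcFaFf$Cdf
  rot[4] = BCaabfcFaFf$Cdff
  rot[5] = CaabfcFaFf$CdffB
  rot[6] = aabfcFaFf$CdffBC
  rot[7] = abfcFaFf$CdffBCa
  rot[8] = bfcFaFf$CdffBCaa
  rot[9] = fcFaFf$CdffBCaab
  rot[10] = cFaFf$CdffBCaabf
  rot[11] = FaFf$CdffBCaabfc
  rot[12] = aFf$CdffBCaabfcF
  rot[13] = Ff$CdffBCaabfcFa
  rot[14] = f$CdffBCaabfcFaF
  rot[15] = $CdffBCaabfcFaFf
Sorted (with $ < everything):
  sorted[0] = $CdffBCaabfcFaFf
  sorted[1] = BCaabfcFaFf$Cdff
  sorted[2] = CaabfcFaFf$CdffB
  sorted[3] = CdffBCaabfcFaFf$
  sorted[4] = FaFf$CdffBCaabfc
  sorted[5] = Ff$CdffBCaabfcFa
  sorted[6] = aFf$CdffBCaabfcF
  sorted[7] = aabfcFaFf$CdffBC
  sorted[8] = abfcFaFf$CdffBCa
  sorted[9] = bfcFaFf$CdffBCaa
  sorted[10] = cFaFf$CdffBCaabf
  sorted[11] = dffBCaabfcFaFf$C
  sorted[12] = f$CdffBCaabfcFaF
  sorted[13] = fBCaabfcFaFf$Cdf
  sorted[14] = fcFaFf$CdffBCaab
  sorted[15] = ffBCaabfcFaFf$Cd
sorted[8] = abfcFaFf$CdffBCa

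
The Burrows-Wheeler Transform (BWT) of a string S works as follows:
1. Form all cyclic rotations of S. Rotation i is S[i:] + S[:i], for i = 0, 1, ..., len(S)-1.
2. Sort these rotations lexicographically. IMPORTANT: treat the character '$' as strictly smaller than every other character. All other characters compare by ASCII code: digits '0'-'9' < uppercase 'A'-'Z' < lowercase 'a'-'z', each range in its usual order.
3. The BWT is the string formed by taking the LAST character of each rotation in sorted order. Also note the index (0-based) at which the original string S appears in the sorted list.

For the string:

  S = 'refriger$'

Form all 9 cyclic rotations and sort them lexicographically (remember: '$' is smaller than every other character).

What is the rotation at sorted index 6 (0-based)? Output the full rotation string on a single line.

Answer: r$refrige

Derivation:
All 9 rotations (rotation i = S[i:]+S[:i]):
  rot[0] = refriger$
  rot[1] = efriger$r
  rot[2] = friger$re
  rot[3] = riger$ref
  rot[4] = iger$refr
  rot[5] = ger$refri
  rot[6] = er$refrig
  rot[7] = r$refrige
  rot[8] = $refriger
Sorted (with $ < everything):
  sorted[0] = $refriger
  sorted[1] = efriger$r
  sorted[2] = er$refrig
  sorted[3] = friger$re
  sorted[4] = ger$refri
  sorted[5] = iger$refr
  sorted[6] = r$refrige
  sorted[7] = refriger$
  sorted[8] = riger$ref
sorted[6] = r$refrige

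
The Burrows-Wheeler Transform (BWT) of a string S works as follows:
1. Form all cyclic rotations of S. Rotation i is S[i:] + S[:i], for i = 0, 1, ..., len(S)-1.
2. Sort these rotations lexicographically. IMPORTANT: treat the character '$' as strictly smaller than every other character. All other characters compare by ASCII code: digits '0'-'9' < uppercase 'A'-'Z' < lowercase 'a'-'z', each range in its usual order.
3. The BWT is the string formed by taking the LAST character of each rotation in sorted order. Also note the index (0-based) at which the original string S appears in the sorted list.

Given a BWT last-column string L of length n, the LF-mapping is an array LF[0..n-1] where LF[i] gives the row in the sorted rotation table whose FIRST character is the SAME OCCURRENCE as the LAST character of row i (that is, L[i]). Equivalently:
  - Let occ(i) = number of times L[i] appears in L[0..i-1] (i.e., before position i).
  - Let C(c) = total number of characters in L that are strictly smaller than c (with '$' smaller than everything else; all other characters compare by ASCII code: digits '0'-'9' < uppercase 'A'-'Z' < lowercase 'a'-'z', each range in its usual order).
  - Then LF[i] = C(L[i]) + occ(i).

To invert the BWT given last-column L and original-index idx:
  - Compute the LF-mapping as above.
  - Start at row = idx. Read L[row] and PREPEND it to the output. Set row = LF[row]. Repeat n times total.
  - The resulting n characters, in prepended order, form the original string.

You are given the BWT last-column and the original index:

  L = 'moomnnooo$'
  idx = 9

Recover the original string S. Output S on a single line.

LF mapping: 1 5 6 2 3 4 7 8 9 0
Walk LF starting at row 9, prepending L[row]:
  step 1: row=9, L[9]='$', prepend. Next row=LF[9]=0
  step 2: row=0, L[0]='m', prepend. Next row=LF[0]=1
  step 3: row=1, L[1]='o', prepend. Next row=LF[1]=5
  step 4: row=5, L[5]='n', prepend. Next row=LF[5]=4
  step 5: row=4, L[4]='n', prepend. Next row=LF[4]=3
  step 6: row=3, L[3]='m', prepend. Next row=LF[3]=2
  step 7: row=2, L[2]='o', prepend. Next row=LF[2]=6
  step 8: row=6, L[6]='o', prepend. Next row=LF[6]=7
  step 9: row=7, L[7]='o', prepend. Next row=LF[7]=8
  step 10: row=8, L[8]='o', prepend. Next row=LF[8]=9
Reversed output: oooomnnom$

Answer: oooomnnom$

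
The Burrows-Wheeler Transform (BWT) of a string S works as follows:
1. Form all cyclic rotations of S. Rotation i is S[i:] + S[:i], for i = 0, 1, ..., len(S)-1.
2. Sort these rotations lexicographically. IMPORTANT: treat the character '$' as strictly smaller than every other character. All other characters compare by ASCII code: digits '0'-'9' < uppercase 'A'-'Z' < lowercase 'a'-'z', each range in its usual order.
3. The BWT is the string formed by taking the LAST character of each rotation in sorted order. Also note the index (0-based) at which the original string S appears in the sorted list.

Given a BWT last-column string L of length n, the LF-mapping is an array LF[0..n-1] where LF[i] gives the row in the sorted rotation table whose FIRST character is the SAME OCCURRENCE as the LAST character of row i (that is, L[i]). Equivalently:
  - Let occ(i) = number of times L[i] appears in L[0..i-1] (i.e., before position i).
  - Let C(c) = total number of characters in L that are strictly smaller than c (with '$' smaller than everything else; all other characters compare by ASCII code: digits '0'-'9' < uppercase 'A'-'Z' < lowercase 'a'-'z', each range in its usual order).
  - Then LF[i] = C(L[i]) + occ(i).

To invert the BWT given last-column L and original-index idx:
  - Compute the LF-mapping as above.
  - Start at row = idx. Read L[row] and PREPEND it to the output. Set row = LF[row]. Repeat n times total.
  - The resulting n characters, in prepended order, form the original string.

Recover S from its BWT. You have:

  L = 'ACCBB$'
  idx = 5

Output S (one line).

Answer: CBBCA$

Derivation:
LF mapping: 1 4 5 2 3 0
Walk LF starting at row 5, prepending L[row]:
  step 1: row=5, L[5]='$', prepend. Next row=LF[5]=0
  step 2: row=0, L[0]='A', prepend. Next row=LF[0]=1
  step 3: row=1, L[1]='C', prepend. Next row=LF[1]=4
  step 4: row=4, L[4]='B', prepend. Next row=LF[4]=3
  step 5: row=3, L[3]='B', prepend. Next row=LF[3]=2
  step 6: row=2, L[2]='C', prepend. Next row=LF[2]=5
Reversed output: CBBCA$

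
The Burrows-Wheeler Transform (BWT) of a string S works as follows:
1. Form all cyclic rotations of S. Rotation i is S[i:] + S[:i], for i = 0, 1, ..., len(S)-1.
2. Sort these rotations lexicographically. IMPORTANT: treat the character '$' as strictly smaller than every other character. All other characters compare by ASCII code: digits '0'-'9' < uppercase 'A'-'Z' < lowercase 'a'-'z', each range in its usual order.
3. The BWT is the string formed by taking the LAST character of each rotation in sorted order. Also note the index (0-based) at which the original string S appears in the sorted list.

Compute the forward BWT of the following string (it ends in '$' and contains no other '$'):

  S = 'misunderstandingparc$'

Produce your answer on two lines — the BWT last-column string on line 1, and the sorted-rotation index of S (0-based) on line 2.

Answer: ctprnndndm$uaigaeriss
10

Derivation:
All 21 rotations (rotation i = S[i:]+S[:i]):
  rot[0] = misunderstandingparc$
  rot[1] = isunderstandingparc$m
  rot[2] = sunderstandingparc$mi
  rot[3] = understandingparc$mis
  rot[4] = nderstandingparc$misu
  rot[5] = derstandingparc$misun
  rot[6] = erstandingparc$misund
  rot[7] = rstandingparc$misunde
  rot[8] = standingparc$misunder
  rot[9] = tandingparc$misunders
  rot[10] = andingparc$misunderst
  rot[11] = ndingparc$misundersta
  rot[12] = dingparc$misunderstan
  rot[13] = ingparc$misunderstand
  rot[14] = ngparc$misunderstandi
  rot[15] = gparc$misunderstandin
  rot[16] = parc$misunderstanding
  rot[17] = arc$misunderstandingp
  rot[18] = rc$misunderstandingpa
  rot[19] = c$misunderstandingpar
  rot[20] = $misunderstandingparc
Sorted (with $ < everything):
  sorted[0] = $misunderstandingparc  (last char: 'c')
  sorted[1] = andingparc$misunderst  (last char: 't')
  sorted[2] = arc$misunderstandingp  (last char: 'p')
  sorted[3] = c$misunderstandingpar  (last char: 'r')
  sorted[4] = derstandingparc$misun  (last char: 'n')
  sorted[5] = dingparc$misunderstan  (last char: 'n')
  sorted[6] = erstandingparc$misund  (last char: 'd')
  sorted[7] = gparc$misunderstandin  (last char: 'n')
  sorted[8] = ingparc$misunderstand  (last char: 'd')
  sorted[9] = isunderstandingparc$m  (last char: 'm')
  sorted[10] = misunderstandingparc$  (last char: '$')
  sorted[11] = nderstandingparc$misu  (last char: 'u')
  sorted[12] = ndingparc$misundersta  (last char: 'a')
  sorted[13] = ngparc$misunderstandi  (last char: 'i')
  sorted[14] = parc$misunderstanding  (last char: 'g')
  sorted[15] = rc$misunderstandingpa  (last char: 'a')
  sorted[16] = rstandingparc$misunde  (last char: 'e')
  sorted[17] = standingparc$misunder  (last char: 'r')
  sorted[18] = sunderstandingparc$mi  (last char: 'i')
  sorted[19] = tandingparc$misunders  (last char: 's')
  sorted[20] = understandingparc$mis  (last char: 's')
Last column: ctprnndndm$uaigaeriss
Original string S is at sorted index 10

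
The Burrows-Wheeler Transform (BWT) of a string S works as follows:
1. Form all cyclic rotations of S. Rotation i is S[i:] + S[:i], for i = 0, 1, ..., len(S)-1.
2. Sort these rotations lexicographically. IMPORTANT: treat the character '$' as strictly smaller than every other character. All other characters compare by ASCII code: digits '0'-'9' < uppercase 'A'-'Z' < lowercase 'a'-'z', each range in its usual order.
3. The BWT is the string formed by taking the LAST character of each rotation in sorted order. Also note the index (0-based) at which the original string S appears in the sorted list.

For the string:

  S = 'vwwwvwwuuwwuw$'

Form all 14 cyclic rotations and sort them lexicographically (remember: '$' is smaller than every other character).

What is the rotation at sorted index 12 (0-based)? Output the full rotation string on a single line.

All 14 rotations (rotation i = S[i:]+S[:i]):
  rot[0] = vwwwvwwuuwwuw$
  rot[1] = wwwvwwuuwwuw$v
  rot[2] = wwvwwuuwwuw$vw
  rot[3] = wvwwuuwwuw$vww
  rot[4] = vwwuuwwuw$vwww
  rot[5] = wwuuwwuw$vwwwv
  rot[6] = wuuwwuw$vwwwvw
  rot[7] = uuwwuw$vwwwvww
  rot[8] = uwwuw$vwwwvwwu
  rot[9] = wwuw$vwwwvwwuu
  rot[10] = wuw$vwwwvwwuuw
  rot[11] = uw$vwwwvwwuuww
  rot[12] = w$vwwwvwwuuwwu
  rot[13] = $vwwwvwwuuwwuw
Sorted (with $ < everything):
  sorted[0] = $vwwwvwwuuwwuw
  sorted[1] = uuwwuw$vwwwvww
  sorted[2] = uw$vwwwvwwuuww
  sorted[3] = uwwuw$vwwwvwwu
  sorted[4] = vwwuuwwuw$vwww
  sorted[5] = vwwwvwwuuwwuw$
  sorted[6] = w$vwwwvwwuuwwu
  sorted[7] = wuuwwuw$vwwwvw
  sorted[8] = wuw$vwwwvwwuuw
  sorted[9] = wvwwuuwwuw$vww
  sorted[10] = wwuuwwuw$vwwwv
  sorted[11] = wwuw$vwwwvwwuu
  sorted[12] = wwvwwuuwwuw$vw
  sorted[13] = wwwvwwuuwwuw$v
sorted[12] = wwvwwuuwwuw$vw

Answer: wwvwwuuwwuw$vw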